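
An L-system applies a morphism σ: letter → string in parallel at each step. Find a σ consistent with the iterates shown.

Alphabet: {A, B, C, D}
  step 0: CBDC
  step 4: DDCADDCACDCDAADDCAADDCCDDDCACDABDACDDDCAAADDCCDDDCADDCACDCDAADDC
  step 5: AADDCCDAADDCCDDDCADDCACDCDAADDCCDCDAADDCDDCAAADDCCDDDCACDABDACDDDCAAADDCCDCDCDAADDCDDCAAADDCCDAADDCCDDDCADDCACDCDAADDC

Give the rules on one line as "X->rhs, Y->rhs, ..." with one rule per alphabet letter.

  step 4 ⇒ step 5: DDCADDCACDCDAADDCAADDCCDDDCACDABDACDDDCAAADDCCDDDCADDCACDCDAADDC ⇒ A·A·DDC·CD·A·A·DDC·CD·DDC·A·DDC·A·CD·CD·A·A·DDC·CD·CD·A·A·DDC·DDC·A·A·A·DDC·CD·DDC·A·CD·ABD·A·CD·DDC·A·A·A·DDC·CD·CD·CD·A·A·DDC·DDC·A·A·A·DDC·CD·A·A·DDC·CD·DDC·A·DDC·A·CD·CD·A·A·DDC
    A ↦ CD
    B ↦ ABD
    C ↦ DDC
    D ↦ A

A->CD, B->ABD, C->DDC, D->A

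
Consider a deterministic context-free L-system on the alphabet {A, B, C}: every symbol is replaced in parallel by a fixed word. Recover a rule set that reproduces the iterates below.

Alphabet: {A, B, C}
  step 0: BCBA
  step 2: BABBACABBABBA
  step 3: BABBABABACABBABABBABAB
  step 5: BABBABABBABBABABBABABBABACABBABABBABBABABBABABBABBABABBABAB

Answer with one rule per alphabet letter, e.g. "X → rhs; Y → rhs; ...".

A->B, B->BA, C->ACA

  step 2 ⇒ step 3: BABBACABBABBA ⇒ BA·B·BA·BA·B·ACA·B·BA·BA·B·BA·BA·B
    A ↦ B
    B ↦ BA
    C ↦ ACA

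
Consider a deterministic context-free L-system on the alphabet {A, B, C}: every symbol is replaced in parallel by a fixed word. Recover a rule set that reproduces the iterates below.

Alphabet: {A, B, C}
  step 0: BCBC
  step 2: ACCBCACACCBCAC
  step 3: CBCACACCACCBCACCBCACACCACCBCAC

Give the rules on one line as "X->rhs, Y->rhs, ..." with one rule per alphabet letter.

  step 2 ⇒ step 3: ACCBCACACCBCAC ⇒ CBC·AC·AC·C·AC·CBC·AC·CBC·AC·AC·C·AC·CBC·AC
    A ↦ CBC
    B ↦ C
    C ↦ AC

A->CBC, B->C, C->AC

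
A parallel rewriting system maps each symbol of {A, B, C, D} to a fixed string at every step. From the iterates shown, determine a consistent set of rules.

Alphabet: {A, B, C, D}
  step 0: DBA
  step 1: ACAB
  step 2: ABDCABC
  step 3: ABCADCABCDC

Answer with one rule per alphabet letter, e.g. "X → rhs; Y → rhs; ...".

A->AB, B->C, C->DC, D->A

  step 2 ⇒ step 3: ABDCABC ⇒ AB·C·A·DC·AB·C·DC
    A ↦ AB
    B ↦ C
    C ↦ DC
    D ↦ A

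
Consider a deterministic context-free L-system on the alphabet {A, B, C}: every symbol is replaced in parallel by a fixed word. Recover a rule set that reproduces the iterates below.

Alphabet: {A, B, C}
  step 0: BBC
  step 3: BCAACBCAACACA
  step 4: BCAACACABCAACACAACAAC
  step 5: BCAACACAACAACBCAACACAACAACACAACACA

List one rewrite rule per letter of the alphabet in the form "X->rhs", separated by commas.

A->AC, B->BC, C->A

  step 4 ⇒ step 5: BCAACACABCAACACAACAAC ⇒ BC·A·AC·AC·A·AC·A·AC·BC·A·AC·AC·A·AC·A·AC·AC·A·AC·AC·A
    A ↦ AC
    B ↦ BC
    C ↦ A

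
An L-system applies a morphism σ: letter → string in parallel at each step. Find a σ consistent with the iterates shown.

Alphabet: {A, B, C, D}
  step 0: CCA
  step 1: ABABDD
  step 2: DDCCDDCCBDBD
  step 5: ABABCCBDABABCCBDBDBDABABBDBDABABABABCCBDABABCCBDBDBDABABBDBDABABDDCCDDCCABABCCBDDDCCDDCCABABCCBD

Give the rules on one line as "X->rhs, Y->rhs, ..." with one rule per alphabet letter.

A->DD, B->CC, C->AB, D->BD

  step 1 ⇒ step 2: ABABDD ⇒ DD·CC·DD·CC·BD·BD
    A ↦ DD
    B ↦ CC
    D ↦ BD
  step 0 ⇒ step 1: CCA ⇒ AB·AB·DD
    C ↦ AB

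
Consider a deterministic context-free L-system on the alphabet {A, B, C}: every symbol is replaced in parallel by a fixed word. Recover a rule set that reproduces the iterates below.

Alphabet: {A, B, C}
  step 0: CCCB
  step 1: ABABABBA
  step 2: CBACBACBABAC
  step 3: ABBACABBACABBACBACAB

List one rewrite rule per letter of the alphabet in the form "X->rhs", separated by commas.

  step 2 ⇒ step 3: CBACBACBABAC ⇒ AB·BA·C·AB·BA·C·AB·BA·C·BA·C·AB
    A ↦ C
    B ↦ BA
    C ↦ AB

A->C, B->BA, C->AB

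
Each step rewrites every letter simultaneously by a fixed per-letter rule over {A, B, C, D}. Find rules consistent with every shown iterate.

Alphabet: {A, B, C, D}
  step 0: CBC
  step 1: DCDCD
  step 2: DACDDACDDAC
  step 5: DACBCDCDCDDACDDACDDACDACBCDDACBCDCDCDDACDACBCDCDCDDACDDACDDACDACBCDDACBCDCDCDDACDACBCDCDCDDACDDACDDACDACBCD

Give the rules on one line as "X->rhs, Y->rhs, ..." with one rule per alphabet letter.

  step 1 ⇒ step 2: DCDCD ⇒ DAC·D·DAC·D·DAC
    C ↦ D
    D ↦ DAC
    A ↦ BC  (constrained at step 2)
  step 0 ⇒ step 1: CBC ⇒ D·CDC·D
    B ↦ CDC

A->BC, B->CDC, C->D, D->DAC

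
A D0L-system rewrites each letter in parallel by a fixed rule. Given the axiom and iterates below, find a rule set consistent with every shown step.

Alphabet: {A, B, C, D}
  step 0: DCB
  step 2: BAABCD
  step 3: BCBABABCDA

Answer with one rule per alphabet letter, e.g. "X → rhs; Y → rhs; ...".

  step 2 ⇒ step 3: BAABCD ⇒ BC·BA·BA·BC·D·A
    A ↦ BA
    B ↦ BC
    C ↦ D
    D ↦ A

A->BA, B->BC, C->D, D->A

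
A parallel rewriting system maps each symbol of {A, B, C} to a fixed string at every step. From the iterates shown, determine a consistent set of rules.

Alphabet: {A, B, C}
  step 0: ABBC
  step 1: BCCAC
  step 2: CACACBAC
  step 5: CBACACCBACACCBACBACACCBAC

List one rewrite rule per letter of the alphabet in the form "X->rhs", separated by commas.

A->B, B->C, C->AC

  step 1 ⇒ step 2: BCCAC ⇒ C·AC·AC·B·AC
    A ↦ B
    B ↦ C
    C ↦ AC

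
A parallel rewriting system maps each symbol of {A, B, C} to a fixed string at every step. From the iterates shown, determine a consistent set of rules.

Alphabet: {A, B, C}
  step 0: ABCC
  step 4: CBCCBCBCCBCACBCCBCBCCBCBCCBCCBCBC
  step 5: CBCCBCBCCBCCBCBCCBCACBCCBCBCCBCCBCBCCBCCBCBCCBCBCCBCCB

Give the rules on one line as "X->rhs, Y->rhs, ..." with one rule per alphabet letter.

  step 4 ⇒ step 5: CBCCBCBCCBCACBCCBCBCCBCBCCBCCBCBC ⇒ CB·C·CB·CB·C·CB·C·CB·CB·C·CB·CA·CB·C·CB·CB·C·CB·C·CB·CB·C·CB·C·CB·CB·C·CB·CB·C·CB·C·CB
    A ↦ CA
    B ↦ C
    C ↦ CB

A->CA, B->C, C->CB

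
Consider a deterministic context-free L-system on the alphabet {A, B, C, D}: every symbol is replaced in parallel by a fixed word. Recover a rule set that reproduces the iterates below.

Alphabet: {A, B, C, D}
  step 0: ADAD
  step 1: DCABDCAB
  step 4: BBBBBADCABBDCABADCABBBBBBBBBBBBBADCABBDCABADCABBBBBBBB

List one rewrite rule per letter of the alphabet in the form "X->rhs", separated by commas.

  step 0 ⇒ step 1: ADAD ⇒ DCA·B·DCA·B
    A ↦ DCA
    D ↦ B
    B ↦ BB  (constrained at step 1)
    C ↦ A  (constrained at step 1)

A->DCA, B->BB, C->A, D->B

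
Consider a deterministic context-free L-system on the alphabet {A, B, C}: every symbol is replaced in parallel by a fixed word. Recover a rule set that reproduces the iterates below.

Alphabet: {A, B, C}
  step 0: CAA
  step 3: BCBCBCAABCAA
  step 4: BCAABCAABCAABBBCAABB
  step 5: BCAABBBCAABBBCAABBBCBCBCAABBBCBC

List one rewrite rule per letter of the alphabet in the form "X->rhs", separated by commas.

  step 4 ⇒ step 5: BCAABCAABCAABBBCAABB ⇒ BC·AA·B·B·BC·AA·B·B·BC·AA·B·B·BC·BC·BC·AA·B·B·BC·BC
    A ↦ B
    B ↦ BC
    C ↦ AA

A->B, B->BC, C->AA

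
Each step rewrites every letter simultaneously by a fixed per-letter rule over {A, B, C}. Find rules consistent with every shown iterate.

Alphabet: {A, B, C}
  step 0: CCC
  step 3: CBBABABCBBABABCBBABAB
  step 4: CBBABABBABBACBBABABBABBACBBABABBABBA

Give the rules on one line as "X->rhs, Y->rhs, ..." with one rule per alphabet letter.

  step 3 ⇒ step 4: CBBABABCBBABABCBBABAB ⇒ CB·BA·BA·B·BA·B·BA·CB·BA·BA·B·BA·B·BA·CB·BA·BA·B·BA·B·BA
    A ↦ B
    B ↦ BA
    C ↦ CB

A->B, B->BA, C->CB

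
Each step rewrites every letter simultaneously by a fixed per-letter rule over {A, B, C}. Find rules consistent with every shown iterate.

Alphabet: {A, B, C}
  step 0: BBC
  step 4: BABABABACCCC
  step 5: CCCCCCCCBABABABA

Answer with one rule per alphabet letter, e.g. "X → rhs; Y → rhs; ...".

  step 4 ⇒ step 5: BABABABACCCC ⇒ C·C·C·C·C·C·C·C·BA·BA·BA·BA
    A ↦ C
    B ↦ C
    C ↦ BA

A->C, B->C, C->BA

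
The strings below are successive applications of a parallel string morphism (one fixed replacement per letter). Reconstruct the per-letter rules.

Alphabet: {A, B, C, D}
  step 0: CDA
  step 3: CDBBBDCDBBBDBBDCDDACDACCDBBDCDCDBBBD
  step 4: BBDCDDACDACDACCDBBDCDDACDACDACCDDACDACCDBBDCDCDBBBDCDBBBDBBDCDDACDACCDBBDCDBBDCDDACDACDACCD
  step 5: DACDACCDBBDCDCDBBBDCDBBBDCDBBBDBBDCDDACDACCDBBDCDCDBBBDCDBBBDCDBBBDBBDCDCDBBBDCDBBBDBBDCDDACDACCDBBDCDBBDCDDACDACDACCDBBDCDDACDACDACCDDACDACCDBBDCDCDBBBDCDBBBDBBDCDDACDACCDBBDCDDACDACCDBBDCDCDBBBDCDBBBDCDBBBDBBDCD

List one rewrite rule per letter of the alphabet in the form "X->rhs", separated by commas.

  step 4 ⇒ step 5: BBDCDDACDACDACCDBBDCDDACDACDACCDDACDACCDBBDCDCDBBBDCDBBBDBBDCDDACDACCDBBDCDBBDCDDACDACDACCD ⇒ DAC·DAC·CD·BBD·CD·CD·B·BBD·CD·B·BBD·CD·B·BBD·BBD·CD·DAC·DAC·CD·BBD·CD·CD·B·BBD·CD·B·BBD·CD·B·BBD·BBD·CD·CD·B·BBD·CD·B·BBD·BBD·CD·DAC·DAC·CD·BBD·CD·BBD·CD·DAC·DAC·DAC·CD·BBD·CD·DAC·DAC·DAC·CD·DAC·DAC·CD·BBD·CD·CD·B·BBD·CD·B·BBD·BBD·CD·DAC·DAC·CD·BBD·CD·DAC·DAC·CD·BBD·CD·CD·B·BBD·CD·B·BBD·CD·B·BBD·BBD·CD
    A ↦ B
    B ↦ DAC
    C ↦ BBD
    D ↦ CD

A->B, B->DAC, C->BBD, D->CD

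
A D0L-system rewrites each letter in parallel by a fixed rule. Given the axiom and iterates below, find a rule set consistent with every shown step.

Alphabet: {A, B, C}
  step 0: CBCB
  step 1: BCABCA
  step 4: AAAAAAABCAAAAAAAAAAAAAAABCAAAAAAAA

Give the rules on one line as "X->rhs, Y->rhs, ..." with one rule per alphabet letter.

  step 0 ⇒ step 1: CBCB ⇒ BC·A·BC·A
    B ↦ A
    C ↦ BC
    A ↦ AA  (constrained at step 1)

A->AA, B->A, C->BC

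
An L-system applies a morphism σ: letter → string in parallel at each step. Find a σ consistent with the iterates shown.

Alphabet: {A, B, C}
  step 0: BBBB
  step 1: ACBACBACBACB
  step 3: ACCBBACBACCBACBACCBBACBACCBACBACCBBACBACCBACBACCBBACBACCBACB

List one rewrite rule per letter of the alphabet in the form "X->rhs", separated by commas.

  step 0 ⇒ step 1: BBBB ⇒ ACB·ACB·ACB·ACB
    B ↦ ACB
    A ↦ ACC  (constrained at step 1)
    C ↦ B  (constrained at step 1)

A->ACC, B->ACB, C->B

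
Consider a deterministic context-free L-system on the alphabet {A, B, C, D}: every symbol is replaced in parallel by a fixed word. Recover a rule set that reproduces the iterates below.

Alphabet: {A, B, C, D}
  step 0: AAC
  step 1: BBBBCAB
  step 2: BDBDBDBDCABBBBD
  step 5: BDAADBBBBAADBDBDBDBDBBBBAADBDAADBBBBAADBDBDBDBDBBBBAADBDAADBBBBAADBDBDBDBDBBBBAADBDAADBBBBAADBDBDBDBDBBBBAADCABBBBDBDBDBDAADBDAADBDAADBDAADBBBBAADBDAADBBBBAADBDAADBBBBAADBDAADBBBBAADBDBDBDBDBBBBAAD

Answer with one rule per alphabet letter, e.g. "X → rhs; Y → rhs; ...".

A->BB, B->BD, C->CAB, D->AAD

  step 1 ⇒ step 2: BBBBCAB ⇒ BD·BD·BD·BD·CAB·BB·BD
    A ↦ BB
    B ↦ BD
    C ↦ CAB
    D ↦ AAD  (constrained at step 2)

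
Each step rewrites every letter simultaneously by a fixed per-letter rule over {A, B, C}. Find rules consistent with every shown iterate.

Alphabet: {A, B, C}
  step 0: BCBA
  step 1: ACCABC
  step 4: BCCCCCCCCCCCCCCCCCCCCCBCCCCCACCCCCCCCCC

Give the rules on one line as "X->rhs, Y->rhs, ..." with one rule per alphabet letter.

A->BC, B->A, C->CC

  step 0 ⇒ step 1: BCBA ⇒ A·CC·A·BC
    A ↦ BC
    B ↦ A
    C ↦ CC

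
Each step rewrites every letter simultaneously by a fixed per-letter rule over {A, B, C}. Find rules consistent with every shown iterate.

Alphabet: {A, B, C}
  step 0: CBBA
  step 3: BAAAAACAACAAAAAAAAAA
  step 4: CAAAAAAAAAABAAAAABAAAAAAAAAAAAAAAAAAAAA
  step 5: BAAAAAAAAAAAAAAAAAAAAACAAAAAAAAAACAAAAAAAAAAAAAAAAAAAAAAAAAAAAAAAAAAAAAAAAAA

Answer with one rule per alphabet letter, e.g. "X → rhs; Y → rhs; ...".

  step 4 ⇒ step 5: CAAAAAAAAAABAAAAABAAAAAAAAAAAAAAAAAAAAA ⇒ BA·AA·AA·AA·AA·AA·AA·AA·AA·AA·AA·C·AA·AA·AA·AA·AA·C·AA·AA·AA·AA·AA·AA·AA·AA·AA·AA·AA·AA·AA·AA·AA·AA·AA·AA·AA·AA·AA
    A ↦ AA
    B ↦ C
    C ↦ BA

A->AA, B->C, C->BA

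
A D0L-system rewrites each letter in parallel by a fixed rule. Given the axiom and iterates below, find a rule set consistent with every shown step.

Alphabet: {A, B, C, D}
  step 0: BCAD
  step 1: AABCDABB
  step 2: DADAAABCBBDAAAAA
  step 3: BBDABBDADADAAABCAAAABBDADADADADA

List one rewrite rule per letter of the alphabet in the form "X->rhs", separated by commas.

A->DA, B->AA, C->BC, D->BB

  step 2 ⇒ step 3: DADAAABCBBDAAAAA ⇒ BB·DA·BB·DA·DA·DA·AA·BC·AA·AA·BB·DA·DA·DA·DA·DA
    A ↦ DA
    B ↦ AA
    C ↦ BC
    D ↦ BB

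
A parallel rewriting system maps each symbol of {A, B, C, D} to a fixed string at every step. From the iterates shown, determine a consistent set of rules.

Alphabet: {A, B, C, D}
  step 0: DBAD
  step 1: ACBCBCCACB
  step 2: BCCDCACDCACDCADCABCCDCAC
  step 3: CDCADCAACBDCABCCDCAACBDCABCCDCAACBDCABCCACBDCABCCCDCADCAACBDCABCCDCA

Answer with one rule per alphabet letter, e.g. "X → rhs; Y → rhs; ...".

  step 2 ⇒ step 3: BCCDCACDCACDCADCABCCDCAC ⇒ C·DCA·DCA·ACB·DCA·BCC·DCA·ACB·DCA·BCC·DCA·ACB·DCA·BCC·ACB·DCA·BCC·C·DCA·DCA·ACB·DCA·BCC·DCA
    A ↦ BCC
    B ↦ C
    C ↦ DCA
    D ↦ ACB

A->BCC, B->C, C->DCA, D->ACB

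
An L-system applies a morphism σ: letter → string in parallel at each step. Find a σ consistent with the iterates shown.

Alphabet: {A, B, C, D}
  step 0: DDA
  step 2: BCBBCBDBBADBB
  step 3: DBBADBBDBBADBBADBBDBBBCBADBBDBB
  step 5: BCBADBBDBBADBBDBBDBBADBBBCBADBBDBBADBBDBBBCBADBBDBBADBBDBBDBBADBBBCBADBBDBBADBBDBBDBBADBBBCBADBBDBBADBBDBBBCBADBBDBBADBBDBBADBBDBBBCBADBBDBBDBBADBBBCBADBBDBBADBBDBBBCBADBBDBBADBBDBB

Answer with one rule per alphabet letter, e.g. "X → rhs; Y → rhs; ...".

  step 2 ⇒ step 3: BCBBCBDBBADBB ⇒ DBB·A·DBB·DBB·A·DBB·A·DBB·DBB·BCB·A·DBB·DBB
    A ↦ BCB
    B ↦ DBB
    C ↦ A
    D ↦ A

A->BCB, B->DBB, C->A, D->A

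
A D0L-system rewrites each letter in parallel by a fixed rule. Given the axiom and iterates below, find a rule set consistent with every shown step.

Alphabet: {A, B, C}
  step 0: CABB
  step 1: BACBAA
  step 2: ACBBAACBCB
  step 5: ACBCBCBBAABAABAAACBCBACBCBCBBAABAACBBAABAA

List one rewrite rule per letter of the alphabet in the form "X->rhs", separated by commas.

A->CB, B->A, C->BA

  step 1 ⇒ step 2: BACBAA ⇒ A·CB·BA·A·CB·CB
    A ↦ CB
    B ↦ A
    C ↦ BA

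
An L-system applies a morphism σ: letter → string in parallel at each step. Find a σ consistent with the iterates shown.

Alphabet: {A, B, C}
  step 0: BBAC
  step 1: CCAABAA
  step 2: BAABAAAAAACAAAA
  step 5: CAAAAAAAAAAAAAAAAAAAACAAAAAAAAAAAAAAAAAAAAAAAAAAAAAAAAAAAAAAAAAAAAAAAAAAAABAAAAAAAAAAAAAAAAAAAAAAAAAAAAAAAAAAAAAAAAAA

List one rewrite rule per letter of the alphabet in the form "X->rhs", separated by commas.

A->AA, B->C, C->BAA

  step 1 ⇒ step 2: CCAABAA ⇒ BAA·BAA·AA·AA·C·AA·AA
    A ↦ AA
    B ↦ C
    C ↦ BAA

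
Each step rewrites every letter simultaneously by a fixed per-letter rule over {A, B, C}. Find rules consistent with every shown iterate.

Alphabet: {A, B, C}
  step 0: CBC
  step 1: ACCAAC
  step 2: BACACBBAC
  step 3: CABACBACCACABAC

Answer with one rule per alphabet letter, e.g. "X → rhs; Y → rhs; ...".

A->B, B->CA, C->AC

  step 2 ⇒ step 3: BACACBBAC ⇒ CA·B·AC·B·AC·CA·CA·B·AC
    A ↦ B
    B ↦ CA
    C ↦ AC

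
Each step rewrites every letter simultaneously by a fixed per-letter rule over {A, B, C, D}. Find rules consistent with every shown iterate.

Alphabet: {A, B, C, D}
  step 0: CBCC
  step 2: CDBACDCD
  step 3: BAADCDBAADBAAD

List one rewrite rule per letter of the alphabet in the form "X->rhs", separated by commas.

  step 2 ⇒ step 3: CDBACDCD ⇒ BA·AD·C·D·BA·AD·BA·AD
    A ↦ D
    B ↦ C
    C ↦ BA
    D ↦ AD

A->D, B->C, C->BA, D->AD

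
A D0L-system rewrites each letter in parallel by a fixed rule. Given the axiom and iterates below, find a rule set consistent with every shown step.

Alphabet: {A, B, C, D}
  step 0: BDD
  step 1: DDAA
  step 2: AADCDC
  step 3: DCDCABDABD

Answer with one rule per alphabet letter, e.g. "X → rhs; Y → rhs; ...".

  step 2 ⇒ step 3: AADCDC ⇒ DC·DC·A·BD·A·BD
    A ↦ DC
    C ↦ BD
    D ↦ A
  step 0 ⇒ step 1: BDD ⇒ DD·A·A
    B ↦ DD

A->DC, B->DD, C->BD, D->A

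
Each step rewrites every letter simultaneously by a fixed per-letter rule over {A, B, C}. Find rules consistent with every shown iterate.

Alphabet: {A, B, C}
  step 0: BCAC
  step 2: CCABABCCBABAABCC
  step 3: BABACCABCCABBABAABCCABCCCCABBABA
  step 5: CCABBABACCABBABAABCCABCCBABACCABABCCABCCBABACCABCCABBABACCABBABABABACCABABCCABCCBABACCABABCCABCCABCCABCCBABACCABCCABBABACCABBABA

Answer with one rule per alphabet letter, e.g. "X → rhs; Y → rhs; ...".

A->CC, B->AB, C->BA

  step 2 ⇒ step 3: CCABABCCBABAABCC ⇒ BA·BA·CC·AB·CC·AB·BA·BA·AB·CC·AB·CC·CC·AB·BA·BA
    A ↦ CC
    B ↦ AB
    C ↦ BA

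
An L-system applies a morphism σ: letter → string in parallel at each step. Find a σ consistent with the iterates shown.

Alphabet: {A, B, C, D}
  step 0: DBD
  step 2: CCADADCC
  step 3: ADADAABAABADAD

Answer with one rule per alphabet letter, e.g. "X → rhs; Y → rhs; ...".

A->AA, B->CC, C->AD, D->B

  step 2 ⇒ step 3: CCADADCC ⇒ AD·AD·AA·B·AA·B·AD·AD
    A ↦ AA
    C ↦ AD
    D ↦ B
    B ↦ CC  (constrained at step 0)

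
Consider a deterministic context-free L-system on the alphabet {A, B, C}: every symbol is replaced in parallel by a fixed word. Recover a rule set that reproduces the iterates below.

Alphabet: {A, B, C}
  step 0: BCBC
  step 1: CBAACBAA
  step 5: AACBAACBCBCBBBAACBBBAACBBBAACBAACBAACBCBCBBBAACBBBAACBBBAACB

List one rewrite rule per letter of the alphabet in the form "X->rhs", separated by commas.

A->B, B->CB, C->AA

  step 0 ⇒ step 1: BCBC ⇒ CB·AA·CB·AA
    B ↦ CB
    C ↦ AA
    A ↦ B  (constrained at step 1)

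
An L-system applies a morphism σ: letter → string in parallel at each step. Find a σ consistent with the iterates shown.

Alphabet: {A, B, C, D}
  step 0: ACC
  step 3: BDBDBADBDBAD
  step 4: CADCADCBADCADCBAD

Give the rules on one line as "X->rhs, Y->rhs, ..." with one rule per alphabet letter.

A->B, B->C, C->BD, D->AD

  step 3 ⇒ step 4: BDBDBADBDBAD ⇒ C·AD·C·AD·C·B·AD·C·AD·C·B·AD
    A ↦ B
    B ↦ C
    D ↦ AD
    C ↦ BD  (constrained at step 0)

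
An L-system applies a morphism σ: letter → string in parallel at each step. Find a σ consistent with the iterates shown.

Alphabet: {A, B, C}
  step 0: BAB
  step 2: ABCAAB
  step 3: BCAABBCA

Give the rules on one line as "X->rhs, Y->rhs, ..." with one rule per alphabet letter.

A->B, B->CA, C->A

  step 2 ⇒ step 3: ABCAAB ⇒ B·CA·A·B·B·CA
    A ↦ B
    B ↦ CA
    C ↦ A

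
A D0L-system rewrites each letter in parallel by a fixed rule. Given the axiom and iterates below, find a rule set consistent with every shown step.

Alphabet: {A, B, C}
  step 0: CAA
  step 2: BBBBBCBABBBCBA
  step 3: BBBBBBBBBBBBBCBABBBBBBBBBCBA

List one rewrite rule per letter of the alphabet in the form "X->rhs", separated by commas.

  step 2 ⇒ step 3: BBBBBCBABBBCBA ⇒ BB·BB·BB·BB·BB·B·BB·CBA·BB·BB·BB·B·BB·CBA
    A ↦ CBA
    B ↦ BB
    C ↦ B

A->CBA, B->BB, C->B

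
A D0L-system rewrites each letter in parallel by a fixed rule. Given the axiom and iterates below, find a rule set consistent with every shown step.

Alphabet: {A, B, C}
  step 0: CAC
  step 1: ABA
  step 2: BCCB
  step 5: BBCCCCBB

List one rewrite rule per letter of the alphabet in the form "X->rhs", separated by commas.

A->B, B->CC, C->A

  step 1 ⇒ step 2: ABA ⇒ B·CC·B
    A ↦ B
    B ↦ CC
  step 0 ⇒ step 1: CAC ⇒ A·B·A
    C ↦ A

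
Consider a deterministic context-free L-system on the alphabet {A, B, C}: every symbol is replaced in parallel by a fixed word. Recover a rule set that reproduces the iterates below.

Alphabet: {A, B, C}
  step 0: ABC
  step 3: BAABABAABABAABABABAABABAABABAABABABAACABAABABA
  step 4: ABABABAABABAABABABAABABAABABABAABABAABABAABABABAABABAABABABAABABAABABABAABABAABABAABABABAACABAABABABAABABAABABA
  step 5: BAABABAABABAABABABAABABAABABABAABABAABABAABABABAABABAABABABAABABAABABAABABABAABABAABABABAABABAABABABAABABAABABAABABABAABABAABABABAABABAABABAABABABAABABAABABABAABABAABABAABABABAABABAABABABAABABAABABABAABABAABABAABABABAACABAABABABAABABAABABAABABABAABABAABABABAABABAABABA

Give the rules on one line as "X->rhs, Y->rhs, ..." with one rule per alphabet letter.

A->BA, B->ABA, C->ACA

  step 4 ⇒ step 5: ABABABAABABAABABABAABABAABABABAABABAABABAABABABAABABAABABABAABABAABABABAABABAABABAABABABAACABAABABABAABABAABABA ⇒ BA·ABA·BA·ABA·BA·ABA·BA·BA·ABA·BA·ABA·BA·BA·ABA·BA·ABA·BA·ABA·BA·BA·ABA·BA·ABA·BA·BA·ABA·BA·ABA·BA·ABA·BA·BA·ABA·BA·ABA·BA·BA·ABA·BA·ABA·BA·BA·ABA·BA·ABA·BA·ABA·BA·BA·ABA·BA·ABA·BA·BA·ABA·BA·ABA·BA·ABA·BA·BA·ABA·BA·ABA·BA·BA·ABA·BA·ABA·BA·ABA·BA·BA·ABA·BA·ABA·BA·BA·ABA·BA·ABA·BA·BA·ABA·BA·ABA·BA·ABA·BA·BA·ACA·BA·ABA·BA·BA·ABA·BA·ABA·BA·ABA·BA·BA·ABA·BA·ABA·BA·BA·ABA·BA·ABA·BA
    A ↦ BA
    B ↦ ABA
    C ↦ ACA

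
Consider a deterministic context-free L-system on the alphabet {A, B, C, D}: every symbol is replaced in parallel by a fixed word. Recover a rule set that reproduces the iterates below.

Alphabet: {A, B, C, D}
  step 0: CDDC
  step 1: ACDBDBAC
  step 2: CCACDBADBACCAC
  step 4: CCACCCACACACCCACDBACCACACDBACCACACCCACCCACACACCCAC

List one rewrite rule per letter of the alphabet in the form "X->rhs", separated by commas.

A->CC, B->A, C->AC, D->DB

  step 1 ⇒ step 2: ACDBDBAC ⇒ CC·AC·DB·A·DB·A·CC·AC
    A ↦ CC
    B ↦ A
    C ↦ AC
    D ↦ DB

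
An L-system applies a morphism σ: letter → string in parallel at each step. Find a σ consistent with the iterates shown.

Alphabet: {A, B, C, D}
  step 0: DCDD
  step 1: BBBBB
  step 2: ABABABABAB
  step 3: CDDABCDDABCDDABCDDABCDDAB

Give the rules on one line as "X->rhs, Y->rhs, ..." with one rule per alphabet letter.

A->CDD, B->AB, C->BB, D->B

  step 2 ⇒ step 3: ABABABABAB ⇒ CDD·AB·CDD·AB·CDD·AB·CDD·AB·CDD·AB
    A ↦ CDD
    B ↦ AB
  step 0 ⇒ step 1: DCDD ⇒ B·BB·B·B
    C ↦ BB
  step 0 ⇒ step 1: DCDD ⇒ B·BB·B·B
    D ↦ B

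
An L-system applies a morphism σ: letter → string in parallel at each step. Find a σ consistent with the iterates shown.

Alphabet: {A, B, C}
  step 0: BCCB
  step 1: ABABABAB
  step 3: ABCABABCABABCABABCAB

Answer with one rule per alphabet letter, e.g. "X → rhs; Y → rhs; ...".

  step 0 ⇒ step 1: BCCB ⇒ AB·AB·AB·AB
    B ↦ AB
    C ↦ AB
    A ↦ C  (constrained at step 1)

A->C, B->AB, C->AB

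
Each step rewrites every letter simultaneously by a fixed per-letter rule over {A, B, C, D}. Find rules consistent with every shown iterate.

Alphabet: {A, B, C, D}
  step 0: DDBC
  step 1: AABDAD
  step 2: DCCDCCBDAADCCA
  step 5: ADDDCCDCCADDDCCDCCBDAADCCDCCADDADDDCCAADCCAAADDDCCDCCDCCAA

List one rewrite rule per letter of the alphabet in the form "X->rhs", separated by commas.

  step 1 ⇒ step 2: AABDAD ⇒ DCC·DCC·BDA·A·DCC·A
    A ↦ DCC
    B ↦ BDA
    D ↦ A
  step 0 ⇒ step 1: DDBC ⇒ A·A·BDA·D
    C ↦ D

A->DCC, B->BDA, C->D, D->A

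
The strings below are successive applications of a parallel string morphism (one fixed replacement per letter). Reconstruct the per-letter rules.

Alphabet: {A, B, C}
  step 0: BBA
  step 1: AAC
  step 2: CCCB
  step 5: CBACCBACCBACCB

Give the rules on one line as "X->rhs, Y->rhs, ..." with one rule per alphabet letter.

A->C, B->A, C->CB

  step 1 ⇒ step 2: AAC ⇒ C·C·CB
    A ↦ C
    C ↦ CB
  step 0 ⇒ step 1: BBA ⇒ A·A·C
    B ↦ A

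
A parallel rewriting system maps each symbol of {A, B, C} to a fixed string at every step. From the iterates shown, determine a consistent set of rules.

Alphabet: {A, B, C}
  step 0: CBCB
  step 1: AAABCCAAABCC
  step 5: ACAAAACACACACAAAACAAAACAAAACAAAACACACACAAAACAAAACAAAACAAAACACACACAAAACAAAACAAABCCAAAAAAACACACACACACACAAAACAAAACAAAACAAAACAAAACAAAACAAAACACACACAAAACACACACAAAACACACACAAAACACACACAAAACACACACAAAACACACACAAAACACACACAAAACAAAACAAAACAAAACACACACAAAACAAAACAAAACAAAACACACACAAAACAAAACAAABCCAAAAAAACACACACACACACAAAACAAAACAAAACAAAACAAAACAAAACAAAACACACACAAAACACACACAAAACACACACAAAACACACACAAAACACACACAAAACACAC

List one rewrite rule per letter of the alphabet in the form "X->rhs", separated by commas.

A->AC, B->BCC, C->AAA

  step 0 ⇒ step 1: CBCB ⇒ AAA·BCC·AAA·BCC
    B ↦ BCC
    C ↦ AAA
    A ↦ AC  (constrained at step 1)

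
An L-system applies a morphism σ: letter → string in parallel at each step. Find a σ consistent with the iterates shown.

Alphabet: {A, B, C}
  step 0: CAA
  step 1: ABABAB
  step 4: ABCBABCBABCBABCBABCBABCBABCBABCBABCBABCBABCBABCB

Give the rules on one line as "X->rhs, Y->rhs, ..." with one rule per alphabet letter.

  step 0 ⇒ step 1: CAA ⇒ AB·AB·AB
    A ↦ AB
    C ↦ AB
    B ↦ CB  (constrained at step 1)

A->AB, B->CB, C->AB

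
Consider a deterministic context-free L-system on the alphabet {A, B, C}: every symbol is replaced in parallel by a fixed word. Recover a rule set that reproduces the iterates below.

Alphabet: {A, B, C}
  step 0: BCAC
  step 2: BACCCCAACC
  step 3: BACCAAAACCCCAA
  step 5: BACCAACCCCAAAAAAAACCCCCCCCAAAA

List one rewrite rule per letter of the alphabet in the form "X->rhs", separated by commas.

A->CC, B->BA, C->A

  step 2 ⇒ step 3: BACCCCAACC ⇒ BA·CC·A·A·A·A·CC·CC·A·A
    A ↦ CC
    B ↦ BA
    C ↦ A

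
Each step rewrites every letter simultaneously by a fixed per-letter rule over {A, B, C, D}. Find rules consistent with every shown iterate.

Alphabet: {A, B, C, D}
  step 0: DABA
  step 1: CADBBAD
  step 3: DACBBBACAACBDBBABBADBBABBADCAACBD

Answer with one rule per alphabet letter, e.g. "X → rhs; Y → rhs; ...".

A->D, B->BBA, C->ACB, D->CA

  step 0 ⇒ step 1: DABA ⇒ CA·D·BBA·D
    A ↦ D
    B ↦ BBA
    D ↦ CA
    C ↦ ACB  (constrained at step 1)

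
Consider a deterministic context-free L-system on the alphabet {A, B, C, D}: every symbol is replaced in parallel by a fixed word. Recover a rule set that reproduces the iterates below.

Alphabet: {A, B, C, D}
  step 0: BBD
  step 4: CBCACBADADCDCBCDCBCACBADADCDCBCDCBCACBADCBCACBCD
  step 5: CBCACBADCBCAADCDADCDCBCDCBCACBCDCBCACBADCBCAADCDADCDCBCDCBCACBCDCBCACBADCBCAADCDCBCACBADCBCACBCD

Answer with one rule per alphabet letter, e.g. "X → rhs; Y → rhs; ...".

  step 4 ⇒ step 5: CBCACBADADCDCBCDCBCACBADADCDCBCDCBCACBADCBCACBCD ⇒ CB·CA·CB·AD·CB·CA·AD·CD·AD·CD·CB·CD·CB·CA·CB·CD·CB·CA·CB·AD·CB·CA·AD·CD·AD·CD·CB·CD·CB·CA·CB·CD·CB·CA·CB·AD·CB·CA·AD·CD·CB·CA·CB·AD·CB·CA·CB·CD
    A ↦ AD
    B ↦ CA
    C ↦ CB
    D ↦ CD

A->AD, B->CA, C->CB, D->CD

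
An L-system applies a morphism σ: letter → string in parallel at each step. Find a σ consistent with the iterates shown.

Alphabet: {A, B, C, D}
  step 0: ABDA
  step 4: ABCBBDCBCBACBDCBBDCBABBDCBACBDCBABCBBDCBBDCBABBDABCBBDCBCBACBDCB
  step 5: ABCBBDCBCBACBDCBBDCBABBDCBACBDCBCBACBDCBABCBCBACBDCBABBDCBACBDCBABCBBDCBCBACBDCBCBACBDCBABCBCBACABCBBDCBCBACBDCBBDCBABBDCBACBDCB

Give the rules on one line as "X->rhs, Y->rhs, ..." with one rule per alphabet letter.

  step 4 ⇒ step 5: ABCBBDCBCBACBDCBBDCBABBDCBACBDCBABCBBDCBBDCBABBDABCBBDCBCBACBDCB ⇒ AB·CB·BD·CB·CB·AC·BD·CB·BD·CB·AB·BD·CB·AC·BD·CB·CB·AC·BD·CB·AB·CB·CB·AC·BD·CB·AB·BD·CB·AC·BD·CB·AB·CB·BD·CB·CB·AC·BD·CB·CB·AC·BD·CB·AB·CB·CB·AC·AB·CB·BD·CB·CB·AC·BD·CB·BD·CB·AB·BD·CB·AC·BD·CB
    A ↦ AB
    B ↦ CB
    C ↦ BD
    D ↦ AC

A->AB, B->CB, C->BD, D->AC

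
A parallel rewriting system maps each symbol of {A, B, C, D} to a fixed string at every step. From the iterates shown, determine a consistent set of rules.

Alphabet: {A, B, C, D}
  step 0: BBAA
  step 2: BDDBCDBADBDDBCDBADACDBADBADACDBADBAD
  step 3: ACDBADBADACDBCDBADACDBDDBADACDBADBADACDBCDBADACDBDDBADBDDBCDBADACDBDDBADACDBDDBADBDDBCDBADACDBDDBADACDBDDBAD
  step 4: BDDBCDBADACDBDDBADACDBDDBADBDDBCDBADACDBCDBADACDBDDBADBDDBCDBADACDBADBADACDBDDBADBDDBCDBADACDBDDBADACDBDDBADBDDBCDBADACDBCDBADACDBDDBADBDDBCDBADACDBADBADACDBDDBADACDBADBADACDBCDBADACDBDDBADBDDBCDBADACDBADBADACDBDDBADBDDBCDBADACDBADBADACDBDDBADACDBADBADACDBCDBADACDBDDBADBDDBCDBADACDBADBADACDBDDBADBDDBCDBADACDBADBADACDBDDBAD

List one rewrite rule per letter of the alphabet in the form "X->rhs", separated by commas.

  step 3 ⇒ step 4: ACDBADBADACDBCDBADACDBDDBADACDBADBADACDBCDBADACDBDDBADBDDBCDBADACDBDDBADACDBDDBADBDDBCDBADACDBDDBADACDBDDBAD ⇒ BDD·BCD·BAD·ACD·BDD·BAD·ACD·BDD·BAD·BDD·BCD·BAD·ACD·BCD·BAD·ACD·BDD·BAD·BDD·BCD·BAD·ACD·BAD·BAD·ACD·BDD·BAD·BDD·BCD·BAD·ACD·BDD·BAD·ACD·BDD·BAD·BDD·BCD·BAD·ACD·BCD·BAD·ACD·BDD·BAD·BDD·BCD·BAD·ACD·BAD·BAD·ACD·BDD·BAD·ACD·BAD·BAD·ACD·BCD·BAD·ACD·BDD·BAD·BDD·BCD·BAD·ACD·BAD·BAD·ACD·BDD·BAD·BDD·BCD·BAD·ACD·BAD·BAD·ACD·BDD·BAD·ACD·BAD·BAD·ACD·BCD·BAD·ACD·BDD·BAD·BDD·BCD·BAD·ACD·BAD·BAD·ACD·BDD·BAD·BDD·BCD·BAD·ACD·BAD·BAD·ACD·BDD·BAD
    A ↦ BDD
    B ↦ ACD
    C ↦ BCD
    D ↦ BAD

A->BDD, B->ACD, C->BCD, D->BAD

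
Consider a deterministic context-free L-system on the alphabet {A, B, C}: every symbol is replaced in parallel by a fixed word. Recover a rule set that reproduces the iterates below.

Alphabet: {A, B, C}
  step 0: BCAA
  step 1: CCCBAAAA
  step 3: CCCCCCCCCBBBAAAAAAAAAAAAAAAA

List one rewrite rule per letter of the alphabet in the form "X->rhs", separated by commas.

  step 0 ⇒ step 1: BCAA ⇒ CCC·B·AA·AA
    A ↦ AA
    B ↦ CCC
    C ↦ B

A->AA, B->CCC, C->B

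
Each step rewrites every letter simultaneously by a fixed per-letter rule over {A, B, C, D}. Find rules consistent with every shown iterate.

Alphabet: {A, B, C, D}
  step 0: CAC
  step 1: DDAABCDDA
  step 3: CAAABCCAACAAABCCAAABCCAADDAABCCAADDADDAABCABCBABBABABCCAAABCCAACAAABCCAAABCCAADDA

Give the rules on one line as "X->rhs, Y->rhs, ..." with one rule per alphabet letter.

A->ABC, B->CAA, C->DDA, D->BAB

  step 0 ⇒ step 1: CAC ⇒ DDA·ABC·DDA
    A ↦ ABC
    C ↦ DDA
    B ↦ CAA  (constrained at step 1)
    D ↦ BAB  (constrained at step 1)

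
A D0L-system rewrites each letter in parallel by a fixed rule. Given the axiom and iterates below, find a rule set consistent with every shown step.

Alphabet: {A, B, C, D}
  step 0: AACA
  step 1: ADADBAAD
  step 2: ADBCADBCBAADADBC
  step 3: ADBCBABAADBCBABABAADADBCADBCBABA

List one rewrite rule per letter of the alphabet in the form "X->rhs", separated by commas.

  step 2 ⇒ step 3: ADBCADBCBAADADBC ⇒ AD·BC·BA·BA·AD·BC·BA·BA·BA·AD·AD·BC·AD·BC·BA·BA
    A ↦ AD
    B ↦ BA
    C ↦ BA
    D ↦ BC

A->AD, B->BA, C->BA, D->BC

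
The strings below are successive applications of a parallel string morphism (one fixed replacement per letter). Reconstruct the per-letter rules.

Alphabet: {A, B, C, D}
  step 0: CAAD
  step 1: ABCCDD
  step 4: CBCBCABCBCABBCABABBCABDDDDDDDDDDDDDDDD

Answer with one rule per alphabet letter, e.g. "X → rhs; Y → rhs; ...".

  step 0 ⇒ step 1: CAAD ⇒ AB·C·C·DD
    A ↦ C
    C ↦ AB
    D ↦ DD
    B ↦ BC  (constrained at step 1)

A->C, B->BC, C->AB, D->DD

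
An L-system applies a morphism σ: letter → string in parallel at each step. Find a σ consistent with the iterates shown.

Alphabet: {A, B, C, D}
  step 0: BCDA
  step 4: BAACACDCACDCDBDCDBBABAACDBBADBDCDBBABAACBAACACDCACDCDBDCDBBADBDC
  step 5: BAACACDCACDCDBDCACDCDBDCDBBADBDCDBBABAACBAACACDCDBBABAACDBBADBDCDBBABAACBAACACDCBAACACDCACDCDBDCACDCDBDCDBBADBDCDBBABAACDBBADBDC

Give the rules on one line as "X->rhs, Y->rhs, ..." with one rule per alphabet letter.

A->AC, B->BA, C->DC, D->DB

  step 4 ⇒ step 5: BAACACDCACDCDBDCDBBABAACDBBADBDCDBBABAACBAACACDCACDCDBDCDBBADBDC ⇒ BA·AC·AC·DC·AC·DC·DB·DC·AC·DC·DB·DC·DB·BA·DB·DC·DB·BA·BA·AC·BA·AC·AC·DC·DB·BA·BA·AC·DB·BA·DB·DC·DB·BA·BA·AC·BA·AC·AC·DC·BA·AC·AC·DC·AC·DC·DB·DC·AC·DC·DB·DC·DB·BA·DB·DC·DB·BA·BA·AC·DB·BA·DB·DC
    A ↦ AC
    B ↦ BA
    C ↦ DC
    D ↦ DB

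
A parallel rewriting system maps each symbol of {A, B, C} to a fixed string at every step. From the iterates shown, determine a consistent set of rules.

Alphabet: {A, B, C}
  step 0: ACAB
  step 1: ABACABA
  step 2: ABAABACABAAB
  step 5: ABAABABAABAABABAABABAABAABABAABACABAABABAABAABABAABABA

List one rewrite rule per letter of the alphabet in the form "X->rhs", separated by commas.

  step 1 ⇒ step 2: ABACABA ⇒ AB·A·AB·AC·AB·A·AB
    A ↦ AB
    B ↦ A
    C ↦ AC

A->AB, B->A, C->AC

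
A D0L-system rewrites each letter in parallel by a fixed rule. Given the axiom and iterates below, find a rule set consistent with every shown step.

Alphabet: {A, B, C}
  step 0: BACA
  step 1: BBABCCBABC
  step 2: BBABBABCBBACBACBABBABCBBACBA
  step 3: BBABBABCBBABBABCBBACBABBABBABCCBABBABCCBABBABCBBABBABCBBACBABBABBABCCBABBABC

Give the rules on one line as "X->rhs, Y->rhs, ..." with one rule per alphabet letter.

  step 2 ⇒ step 3: BBABBABCBBACBACBABBABCBBACBA ⇒ BBA·BBA·BC·BBA·BBA·BC·BBA·CBA·BBA·BBA·BC·CBA·BBA·BC·CBA·BBA·BC·BBA·BBA·BC·BBA·CBA·BBA·BBA·BC·CBA·BBA·BC
    A ↦ BC
    B ↦ BBA
    C ↦ CBA

A->BC, B->BBA, C->CBA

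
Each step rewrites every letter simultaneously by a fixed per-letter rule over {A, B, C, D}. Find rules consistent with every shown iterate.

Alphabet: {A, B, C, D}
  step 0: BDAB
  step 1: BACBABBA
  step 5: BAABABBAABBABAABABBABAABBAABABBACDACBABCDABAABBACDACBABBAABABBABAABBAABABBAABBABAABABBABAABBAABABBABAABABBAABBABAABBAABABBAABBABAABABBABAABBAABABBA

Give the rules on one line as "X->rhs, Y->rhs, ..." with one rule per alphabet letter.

A->AB, B->BA, C->CDA, D->CB

  step 0 ⇒ step 1: BDAB ⇒ BA·CB·AB·BA
    A ↦ AB
    B ↦ BA
    D ↦ CB
    C ↦ CDA  (constrained at step 1)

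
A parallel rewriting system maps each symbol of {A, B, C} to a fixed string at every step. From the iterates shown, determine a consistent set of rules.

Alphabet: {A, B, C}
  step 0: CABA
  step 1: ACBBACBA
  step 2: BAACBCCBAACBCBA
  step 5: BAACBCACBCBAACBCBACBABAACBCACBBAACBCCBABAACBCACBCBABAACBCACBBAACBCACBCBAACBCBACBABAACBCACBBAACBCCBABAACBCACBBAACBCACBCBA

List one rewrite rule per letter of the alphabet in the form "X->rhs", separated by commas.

  step 1 ⇒ step 2: ACBBACBA ⇒ BA·ACB·C·C·BA·ACB·C·BA
    A ↦ BA
    B ↦ C
    C ↦ ACB

A->BA, B->C, C->ACB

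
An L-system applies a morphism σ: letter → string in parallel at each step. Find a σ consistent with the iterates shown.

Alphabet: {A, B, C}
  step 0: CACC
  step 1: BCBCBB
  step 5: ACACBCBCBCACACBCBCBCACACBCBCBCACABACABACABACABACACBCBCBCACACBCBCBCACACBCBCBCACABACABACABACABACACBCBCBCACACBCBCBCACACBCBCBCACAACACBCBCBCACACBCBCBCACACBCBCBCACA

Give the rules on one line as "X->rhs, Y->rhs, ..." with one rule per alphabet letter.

  step 0 ⇒ step 1: CACC ⇒ B·CBC·B·B
    A ↦ CBC
    C ↦ B
    B ↦ ACA  (constrained at step 1)

A->CBC, B->ACA, C->B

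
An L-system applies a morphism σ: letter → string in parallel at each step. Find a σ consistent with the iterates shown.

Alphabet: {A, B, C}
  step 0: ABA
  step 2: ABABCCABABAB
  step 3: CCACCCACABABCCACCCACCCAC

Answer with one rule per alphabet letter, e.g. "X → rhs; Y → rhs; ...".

  step 2 ⇒ step 3: ABABCCABABAB ⇒ CC·AC·CC·AC·AB·AB·CC·AC·CC·AC·CC·AC
    A ↦ CC
    B ↦ AC
    C ↦ AB

A->CC, B->AC, C->AB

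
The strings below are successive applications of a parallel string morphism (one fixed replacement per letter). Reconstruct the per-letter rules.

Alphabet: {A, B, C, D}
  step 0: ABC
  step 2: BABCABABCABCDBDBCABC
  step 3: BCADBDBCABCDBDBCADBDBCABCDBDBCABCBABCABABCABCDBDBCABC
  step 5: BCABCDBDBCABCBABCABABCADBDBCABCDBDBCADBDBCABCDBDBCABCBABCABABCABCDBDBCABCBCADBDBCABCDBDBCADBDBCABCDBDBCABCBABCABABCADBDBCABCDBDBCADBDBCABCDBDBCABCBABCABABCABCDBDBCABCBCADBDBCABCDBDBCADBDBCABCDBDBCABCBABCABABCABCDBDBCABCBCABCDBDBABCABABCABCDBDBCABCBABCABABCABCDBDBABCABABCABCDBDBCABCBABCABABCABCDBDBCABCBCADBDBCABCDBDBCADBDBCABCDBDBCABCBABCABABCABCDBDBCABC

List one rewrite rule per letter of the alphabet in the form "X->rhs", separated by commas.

A->DBD, B->BCA, C->BC, D->BA

  step 2 ⇒ step 3: BABCABABCABCDBDBCABC ⇒ BCA·DBD·BCA·BC·DBD·BCA·DBD·BCA·BC·DBD·BCA·BC·BA·BCA·BA·BCA·BC·DBD·BCA·BC
    A ↦ DBD
    B ↦ BCA
    C ↦ BC
    D ↦ BA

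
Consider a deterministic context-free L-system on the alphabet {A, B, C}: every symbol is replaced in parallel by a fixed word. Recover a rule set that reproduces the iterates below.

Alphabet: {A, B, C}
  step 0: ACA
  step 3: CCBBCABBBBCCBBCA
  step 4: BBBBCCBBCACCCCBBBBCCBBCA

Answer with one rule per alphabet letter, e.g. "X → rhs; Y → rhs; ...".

  step 3 ⇒ step 4: CCBBCABBBBCCBBCA ⇒ BB·BB·C·C·BB·CA·C·C·C·C·BB·BB·C·C·BB·CA
    A ↦ CA
    B ↦ C
    C ↦ BB

A->CA, B->C, C->BB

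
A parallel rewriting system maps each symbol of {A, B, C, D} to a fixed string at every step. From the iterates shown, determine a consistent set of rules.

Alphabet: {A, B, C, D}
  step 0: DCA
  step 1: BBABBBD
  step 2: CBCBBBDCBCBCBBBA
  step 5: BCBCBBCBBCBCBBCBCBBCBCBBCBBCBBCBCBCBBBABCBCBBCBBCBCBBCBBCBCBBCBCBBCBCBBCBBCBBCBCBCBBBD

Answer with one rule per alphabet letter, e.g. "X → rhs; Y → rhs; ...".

A->BBD, B->CB, C->B, D->BBA

  step 1 ⇒ step 2: BBABBBD ⇒ CB·CB·BBD·CB·CB·CB·BBA
    A ↦ BBD
    B ↦ CB
    D ↦ BBA
  step 0 ⇒ step 1: DCA ⇒ BBA·B·BBD
    C ↦ B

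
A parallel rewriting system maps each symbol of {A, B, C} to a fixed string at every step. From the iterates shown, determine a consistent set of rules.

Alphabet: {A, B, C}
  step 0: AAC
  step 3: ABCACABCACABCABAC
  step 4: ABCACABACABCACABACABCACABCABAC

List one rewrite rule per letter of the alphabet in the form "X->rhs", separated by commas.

A->AB, B->C, C->AC

  step 3 ⇒ step 4: ABCACABCACABCABAC ⇒ AB·C·AC·AB·AC·AB·C·AC·AB·AC·AB·C·AC·AB·C·AB·AC
    A ↦ AB
    B ↦ C
    C ↦ AC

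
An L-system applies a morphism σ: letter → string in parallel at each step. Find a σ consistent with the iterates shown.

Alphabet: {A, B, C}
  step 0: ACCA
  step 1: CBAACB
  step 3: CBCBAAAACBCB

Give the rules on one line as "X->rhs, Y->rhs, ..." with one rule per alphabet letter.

  step 0 ⇒ step 1: ACCA ⇒ CB·A·A·CB
    A ↦ CB
    C ↦ A
    B ↦ A  (constrained at step 1)

A->CB, B->A, C->A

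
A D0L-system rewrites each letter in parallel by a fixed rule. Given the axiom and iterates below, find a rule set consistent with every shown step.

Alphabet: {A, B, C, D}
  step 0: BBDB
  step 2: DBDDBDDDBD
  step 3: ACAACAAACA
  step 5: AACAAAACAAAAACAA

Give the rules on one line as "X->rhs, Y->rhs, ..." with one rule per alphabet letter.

  step 2 ⇒ step 3: DBDDBDDDBD ⇒ A·C·A·A·C·A·A·A·C·A
    B ↦ C
    D ↦ A
    A ↦ D  (constrained at step 3)
    C ↦ DBD  (constrained at step 3)

A->D, B->C, C->DBD, D->A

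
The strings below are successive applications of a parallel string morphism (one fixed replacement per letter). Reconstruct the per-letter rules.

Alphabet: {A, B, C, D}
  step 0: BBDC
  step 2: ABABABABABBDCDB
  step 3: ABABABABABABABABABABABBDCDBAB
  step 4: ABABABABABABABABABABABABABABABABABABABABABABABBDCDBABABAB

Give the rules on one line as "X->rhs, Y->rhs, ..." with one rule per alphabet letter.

A->AB, B->AB, C->DCD, D->B

  step 3 ⇒ step 4: ABABABABABABABABABABABBDCDBAB ⇒ AB·AB·AB·AB·AB·AB·AB·AB·AB·AB·AB·AB·AB·AB·AB·AB·AB·AB·AB·AB·AB·AB·AB·B·DCD·B·AB·AB·AB
    A ↦ AB
    B ↦ AB
    C ↦ DCD
    D ↦ B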